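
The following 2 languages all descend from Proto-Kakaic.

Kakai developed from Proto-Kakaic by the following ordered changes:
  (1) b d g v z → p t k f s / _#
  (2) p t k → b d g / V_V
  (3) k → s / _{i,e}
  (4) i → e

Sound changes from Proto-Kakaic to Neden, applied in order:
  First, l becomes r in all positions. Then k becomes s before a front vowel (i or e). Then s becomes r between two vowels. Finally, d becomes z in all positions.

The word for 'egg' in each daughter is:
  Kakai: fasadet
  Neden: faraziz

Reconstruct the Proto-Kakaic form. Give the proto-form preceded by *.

Position 5: Kakai has d, Neden has z. Taking the neighbouring segments as reconstructed: Kakai d could go back to *t or *d; Neden z could go back to *d or *z — the one source consistent with every daughter is *d.
Position 3: Kakai has s, Neden has r. Taking the neighbouring segments as reconstructed: Kakai s can only go back to *s; Neden r could go back to *s or *l or *r — the one source consistent with every daughter is *s.
Continuing position by position gives *fasadid; check it forward:
Kakai: start from *fasadid.
  rule 1 (final devoicing): fasadid → fasadit
  rule 2: no change — fasadit
  rule 3: no change — fasadit
  rule 4 (vowel merger): fasadit → fasadet
  ⇒ Kakai fasadet
Neden: *fasadid
  fasadid (rule 1 does not apply)
  fasadid (rule 2 does not apply)
  fasadid → faradid   [rhotacism]
  faradid → faraziz   [unconditioned shift]
  giving Neden faraziz.
*fasadid is the unique common source.

*fasadid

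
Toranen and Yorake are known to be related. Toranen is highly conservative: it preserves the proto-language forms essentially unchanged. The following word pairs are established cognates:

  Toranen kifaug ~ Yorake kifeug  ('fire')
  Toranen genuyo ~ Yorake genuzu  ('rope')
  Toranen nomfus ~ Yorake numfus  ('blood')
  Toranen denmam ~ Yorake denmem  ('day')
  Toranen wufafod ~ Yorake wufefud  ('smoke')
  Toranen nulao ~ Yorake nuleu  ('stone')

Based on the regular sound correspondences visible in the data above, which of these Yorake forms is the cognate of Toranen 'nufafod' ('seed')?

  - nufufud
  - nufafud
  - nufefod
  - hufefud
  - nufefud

nufefud

wufafod ~ wufefud — Toranen a corresponds to Yorake e after a consonant, before a labial obstruent.
wufafod ~ wufefud — Toranen o corresponds to Yorake u after a consonant, before a consonant other than r, m, n, p, b, f, v.
Applying these to Toranen 'nufafod':
  nufafod → nufefod   (a→e after a consonant, before a labial obstruent)
  nufefod → nufefud   (o→u after a consonant, before a consonant other than r, m, n, p, b, f, v)
So the Yorake cognate is 'nufefud'.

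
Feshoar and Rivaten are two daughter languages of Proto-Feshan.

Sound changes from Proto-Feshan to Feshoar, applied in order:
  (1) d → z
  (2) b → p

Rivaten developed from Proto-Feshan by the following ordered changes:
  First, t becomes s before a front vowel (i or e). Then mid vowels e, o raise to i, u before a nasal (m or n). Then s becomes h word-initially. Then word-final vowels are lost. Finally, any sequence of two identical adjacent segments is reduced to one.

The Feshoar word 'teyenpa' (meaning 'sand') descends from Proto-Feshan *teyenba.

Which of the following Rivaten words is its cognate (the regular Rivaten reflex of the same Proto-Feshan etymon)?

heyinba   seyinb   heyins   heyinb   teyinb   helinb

heyinb

Rivaten: start from *teyenba.
  rule 1 (palatalisation): teyenba → seyenba
  rule 2 (pre-nasal raising): seyenba → seyinba
  rule 3 (debuccalisation): seyinba → heyinba
  rule 4 (apocope): heyinba → heyinb
  rule 5: no change — heyinb
  ⇒ Rivaten heyinb
Among the options, 'heyinb' alone shows every Rivaten change applied in order.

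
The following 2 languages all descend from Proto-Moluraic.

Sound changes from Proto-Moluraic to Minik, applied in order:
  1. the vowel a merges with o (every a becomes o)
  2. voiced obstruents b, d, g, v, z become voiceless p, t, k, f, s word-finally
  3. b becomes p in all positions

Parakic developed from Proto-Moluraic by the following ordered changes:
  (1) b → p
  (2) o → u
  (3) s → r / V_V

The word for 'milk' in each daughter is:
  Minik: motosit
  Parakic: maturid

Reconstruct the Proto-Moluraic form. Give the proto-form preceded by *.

*matosid

Position 4: Minik has o, Parakic has u. Taking the neighbouring segments as reconstructed: Minik o could go back to *a or *o; Parakic u could go back to *o or *u — the one source consistent with every daughter is *o.
Position 5: Minik has s, Parakic has r. Taking the neighbouring segments as reconstructed: Minik s can only go back to *s; Parakic r could go back to *s or *r — the one source consistent with every daughter is *s.
Position 2: Minik has o, Parakic has a. Parakic preserves a here (none of its changes turn any other segment into a), so the proto-segment is *a.
Continuing position by position gives *matosid; check it forward:
Minik: *matosid
  matosid → motosid   [vowel merger]
  motosid → motosit   [final devoicing]
  motosit (rule 3 does not apply)
  giving Minik motosit.
Parakic: *matosid > matusid > maturid  (by vowel merger, rhotacism)
Only *matosid yields all of Minik motosit, Parakic maturid.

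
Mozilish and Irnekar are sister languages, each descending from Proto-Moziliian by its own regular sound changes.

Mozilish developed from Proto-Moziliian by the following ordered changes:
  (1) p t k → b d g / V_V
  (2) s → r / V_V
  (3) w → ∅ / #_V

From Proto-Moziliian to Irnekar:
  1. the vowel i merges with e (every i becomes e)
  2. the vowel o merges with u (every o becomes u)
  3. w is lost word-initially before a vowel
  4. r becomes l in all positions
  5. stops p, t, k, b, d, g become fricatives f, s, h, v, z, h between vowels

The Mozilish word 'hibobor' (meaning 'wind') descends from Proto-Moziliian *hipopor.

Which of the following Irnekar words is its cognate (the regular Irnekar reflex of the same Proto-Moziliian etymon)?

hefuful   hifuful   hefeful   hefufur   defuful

hefuful

Irnekar: start from *hipopor.
  rule 1 (vowel merger): hipopor → hepopor
  rule 2 (vowel merger): hepopor → hepupur
  rule 3: no change — hepupur
  rule 4 (unconditioned shift): hepupur → hepupul
  rule 5 (intervocalic lenition): hepupul → hefuful
  ⇒ Irnekar hefuful
The other candidates each miss or misapply at least one Irnekar change.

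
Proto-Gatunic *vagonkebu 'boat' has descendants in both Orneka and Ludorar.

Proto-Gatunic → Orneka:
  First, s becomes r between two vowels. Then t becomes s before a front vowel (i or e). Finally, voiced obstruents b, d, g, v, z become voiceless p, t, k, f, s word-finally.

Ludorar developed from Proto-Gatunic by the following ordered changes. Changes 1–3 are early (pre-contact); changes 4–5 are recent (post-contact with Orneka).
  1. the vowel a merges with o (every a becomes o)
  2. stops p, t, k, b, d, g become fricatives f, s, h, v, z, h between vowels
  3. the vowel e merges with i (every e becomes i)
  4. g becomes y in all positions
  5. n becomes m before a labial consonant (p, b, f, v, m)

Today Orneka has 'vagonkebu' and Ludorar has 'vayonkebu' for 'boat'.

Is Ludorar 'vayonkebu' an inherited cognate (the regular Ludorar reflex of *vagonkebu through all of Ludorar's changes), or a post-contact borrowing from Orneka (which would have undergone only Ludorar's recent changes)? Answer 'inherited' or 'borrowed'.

borrowed

If inherited, *vagonkebu would pass through all of Ludorar's changes:
Ludorar: *vagonkebu
  vagonkebu → vogonkebu   [vowel merger]
  vogonkebu → vohonkevu   [intervocalic lenition]
  vohonkevu → vohonkivu   [vowel merger]
  vohonkivu (rule 4 does not apply)
  vohonkivu (rule 5 does not apply)
  giving Ludorar vohonkivu.
If borrowed from Orneka 'vagonkebu' after the early changes, it would undergo only the recent ones:
  rule 4 (unconditioned shift): vagonkebu → vayonkebu
  rule 5 (nasal place assimilation): no change (vayonkebu)
  ⇒ as a loan: vayonkebu
Ludorar 'vayonkebu' matches the loan outcome 'vayonkebu', not the inherited 'vohonkivu' — it skipped the early Ludorar changes, so it was borrowed from Orneka.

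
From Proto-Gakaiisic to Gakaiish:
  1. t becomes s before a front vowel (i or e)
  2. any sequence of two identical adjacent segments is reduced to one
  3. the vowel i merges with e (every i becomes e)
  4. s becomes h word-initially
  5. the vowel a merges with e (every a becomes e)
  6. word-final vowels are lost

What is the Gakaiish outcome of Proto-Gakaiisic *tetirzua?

heserzu

Gakaiish: start from *tetirzua.
  rule 1 (palatalisation): tetirzua → sesirzua
  rule 2: no change — sesirzua
  rule 3 (vowel merger): sesirzua → seserzua
  rule 4 (debuccalisation): seserzua → heserzua
  rule 5 (vowel merger): heserzua → heserzue
  rule 6 (apocope): heserzue → heserzu
  ⇒ Gakaiish heserzu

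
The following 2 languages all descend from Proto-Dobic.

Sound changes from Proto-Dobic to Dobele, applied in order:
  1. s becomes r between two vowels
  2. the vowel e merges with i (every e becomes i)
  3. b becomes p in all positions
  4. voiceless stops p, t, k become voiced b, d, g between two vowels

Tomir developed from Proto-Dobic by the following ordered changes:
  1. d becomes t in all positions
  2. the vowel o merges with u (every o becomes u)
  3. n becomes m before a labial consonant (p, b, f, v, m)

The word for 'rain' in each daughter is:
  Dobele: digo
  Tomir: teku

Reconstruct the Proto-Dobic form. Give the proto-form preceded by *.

Position 4: Dobele has o, Tomir has u. Dobele preserves o here (none of its changes turn any other segment into o), so the proto-segment is *o.
Position 3: Dobele has g, Tomir has k. Tomir preserves k here (none of its changes turn any other segment into k), so the proto-segment is *k.
Position 1: Dobele has d, Tomir has t. Taking the neighbouring segments as reconstructed: Dobele d can only go back to *d; Tomir t could go back to *t or *d — the one source consistent with every daughter is *d.
This points to *deko. Verify forward in each daughter:
Dobele: start from *deko.
  rule 1: no change — deko
  rule 2 (vowel merger): deko → diko
  rule 3: no change — diko
  rule 4 (intervocalic voicing): diko → digo
  ⇒ Dobele digo
Tomir: *deko > teko > teku  (by unconditioned shift, vowel merger)
No other proto-form is consistent with every reflex, so the reconstruction is *deko.

*deko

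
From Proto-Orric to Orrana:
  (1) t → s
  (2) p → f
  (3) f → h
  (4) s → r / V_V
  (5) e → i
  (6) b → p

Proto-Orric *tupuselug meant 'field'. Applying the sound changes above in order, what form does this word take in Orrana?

Orrana: *tupuselug > supuselug > sufuselug > suhuselug > suhurelug > suhurilug  (by unconditioned shift, unconditioned shift, unconditioned shift, rhotacism, vowel merger)

suhurilug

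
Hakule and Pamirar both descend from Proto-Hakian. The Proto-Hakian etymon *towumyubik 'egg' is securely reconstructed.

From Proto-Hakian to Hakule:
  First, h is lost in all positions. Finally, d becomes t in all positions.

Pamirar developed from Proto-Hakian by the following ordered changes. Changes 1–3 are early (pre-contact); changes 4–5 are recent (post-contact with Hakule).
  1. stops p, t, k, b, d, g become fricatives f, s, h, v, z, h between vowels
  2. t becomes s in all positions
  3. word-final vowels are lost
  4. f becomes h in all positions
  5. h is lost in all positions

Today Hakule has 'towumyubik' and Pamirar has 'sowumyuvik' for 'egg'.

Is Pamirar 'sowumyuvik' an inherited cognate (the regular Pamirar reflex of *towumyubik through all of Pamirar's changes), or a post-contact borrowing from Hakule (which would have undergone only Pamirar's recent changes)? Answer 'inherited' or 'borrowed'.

If inherited, *towumyubik would pass through all of Pamirar's changes:
Pamirar: start from *towumyubik.
  rule 1 (intervocalic lenition): towumyubik → towumyuvik
  rule 2 (unconditioned shift): towumyuvik → sowumyuvik
  rule 3: no change — sowumyuvik
  rule 4: no change — sowumyuvik
  rule 5: no change — sowumyuvik
  ⇒ Pamirar sowumyuvik
If borrowed from Hakule 'towumyubik' after the early changes, it would undergo only the recent ones:
  rule 4 (unconditioned shift): no change (towumyubik)
  rule 5 (h-loss): no change (towumyubik)
  ⇒ as a loan: towumyubik
Pamirar 'sowumyuvik' matches the inherited outcome exactly, so it is an inherited cognate, not a loan.

inherited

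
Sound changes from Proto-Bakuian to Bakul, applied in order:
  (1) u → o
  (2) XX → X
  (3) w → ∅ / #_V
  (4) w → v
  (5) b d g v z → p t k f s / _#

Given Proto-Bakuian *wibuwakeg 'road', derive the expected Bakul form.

ibovakek

Bakul: start from *wibuwakeg.
  rule 1 (vowel merger): wibuwakeg → wibowakeg
  rule 2: no change — wibowakeg
  rule 3 (glide loss): wibowakeg → ibowakeg
  rule 4 (unconditioned shift): ibowakeg → ibovakeg
  rule 5 (final devoicing): ibovakeg → ibovakek
  ⇒ Bakul ibovakek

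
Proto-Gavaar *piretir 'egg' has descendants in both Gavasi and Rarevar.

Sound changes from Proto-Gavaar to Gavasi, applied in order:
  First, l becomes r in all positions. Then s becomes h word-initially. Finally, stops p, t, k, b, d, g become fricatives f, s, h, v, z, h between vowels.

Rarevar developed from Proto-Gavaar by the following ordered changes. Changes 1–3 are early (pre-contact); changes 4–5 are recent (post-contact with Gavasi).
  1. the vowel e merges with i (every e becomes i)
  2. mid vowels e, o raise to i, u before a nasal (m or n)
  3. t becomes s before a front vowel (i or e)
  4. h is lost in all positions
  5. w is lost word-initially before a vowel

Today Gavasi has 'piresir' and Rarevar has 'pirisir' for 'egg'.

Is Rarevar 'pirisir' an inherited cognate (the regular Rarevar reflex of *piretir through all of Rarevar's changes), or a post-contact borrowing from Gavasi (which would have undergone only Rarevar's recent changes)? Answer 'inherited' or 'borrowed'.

If inherited, *piretir would pass through all of Rarevar's changes:
Rarevar: start from *piretir.
  rule 1 (vowel merger): piretir → piritir
  rule 2: no change — piritir
  rule 3 (palatalisation): piritir → pirisir
  rule 4: no change — pirisir
  rule 5: no change — pirisir
  ⇒ Rarevar pirisir
If borrowed from Gavasi 'piresir' after the early changes, it would undergo only the recent ones:
  rule 4 (h-loss): no change (piresir)
  rule 5 (glide loss): no change (piresir)
  ⇒ as a loan: piresir
Rarevar 'pirisir' matches the inherited outcome exactly, so it is an inherited cognate, not a loan.

inherited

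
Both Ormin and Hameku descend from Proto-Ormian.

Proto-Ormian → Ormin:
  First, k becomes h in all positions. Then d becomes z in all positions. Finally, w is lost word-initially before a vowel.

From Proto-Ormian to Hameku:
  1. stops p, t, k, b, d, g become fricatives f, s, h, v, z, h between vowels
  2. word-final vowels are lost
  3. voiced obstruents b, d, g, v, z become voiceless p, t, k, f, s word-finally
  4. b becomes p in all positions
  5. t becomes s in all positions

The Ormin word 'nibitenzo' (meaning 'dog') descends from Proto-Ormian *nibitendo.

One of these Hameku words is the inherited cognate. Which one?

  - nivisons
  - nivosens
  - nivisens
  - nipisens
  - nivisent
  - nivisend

Hameku: *nibitendo
  nibitendo → nivisendo   [intervocalic lenition]
  nivisendo → nivisend   [apocope]
  nivisend → nivisent   [final devoicing]
  nivisent (rule 4 does not apply)
  nivisent → nivisens   [unconditioned shift]
  giving Hameku nivisens.

nivisens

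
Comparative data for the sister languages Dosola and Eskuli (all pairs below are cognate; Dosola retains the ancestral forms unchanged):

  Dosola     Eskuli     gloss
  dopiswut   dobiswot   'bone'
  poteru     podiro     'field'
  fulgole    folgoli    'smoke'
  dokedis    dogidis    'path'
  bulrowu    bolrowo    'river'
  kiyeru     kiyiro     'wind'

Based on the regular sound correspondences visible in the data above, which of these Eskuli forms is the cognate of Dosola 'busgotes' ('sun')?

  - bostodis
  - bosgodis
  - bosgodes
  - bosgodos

dopiswut ~ dobiswot, fulgole ~ folgoli — Dosola u corresponds to Eskuli o after a consonant, before a consonant other than r, m, n, p, b, f, v.
poteru ~ podiro — Dosola t corresponds to Eskuli d between vowels (before a front vowel).
dokedis ~ dogidis — Dosola e corresponds to Eskuli i after a consonant, before a consonant other than r, m, n, p, b, f, v.
Applying these to Dosola 'busgotes':
  busgotes → bosgotes   (u→o after a consonant, before a consonant other than r, m, n, p, b, f, v)
  bosgotes → bosgodes   (t→d between vowels (before a front vowel))
  bosgodes → bosgodis   (e→i after a consonant, before a consonant other than r, m, n, p, b, f, v)
So the Eskuli cognate is 'bosgodis'.

bosgodis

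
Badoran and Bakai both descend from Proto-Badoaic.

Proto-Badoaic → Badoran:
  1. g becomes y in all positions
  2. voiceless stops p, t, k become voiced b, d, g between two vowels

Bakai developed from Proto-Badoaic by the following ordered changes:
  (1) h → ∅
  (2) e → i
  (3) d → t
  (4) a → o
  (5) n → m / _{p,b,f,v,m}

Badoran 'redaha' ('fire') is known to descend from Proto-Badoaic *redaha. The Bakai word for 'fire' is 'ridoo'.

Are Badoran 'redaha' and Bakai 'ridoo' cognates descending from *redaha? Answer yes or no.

no

Derive the expected Bakai reflex of *redaha:
Bakai: start from *redaha.
  rule 1 (h-loss): redaha → redaa
  rule 2 (vowel merger): redaa → ridaa
  rule 3 (unconditioned shift): ridaa → ritaa
  rule 4 (vowel merger): ritaa → ritoo
  rule 5: no change — ritoo
  ⇒ Bakai ritoo
The regular Bakai reflex would be 'ritoo', but the attested form is 'ridoo'. The correspondence is irregular, so they are not cognates (the Bakai form has a different source).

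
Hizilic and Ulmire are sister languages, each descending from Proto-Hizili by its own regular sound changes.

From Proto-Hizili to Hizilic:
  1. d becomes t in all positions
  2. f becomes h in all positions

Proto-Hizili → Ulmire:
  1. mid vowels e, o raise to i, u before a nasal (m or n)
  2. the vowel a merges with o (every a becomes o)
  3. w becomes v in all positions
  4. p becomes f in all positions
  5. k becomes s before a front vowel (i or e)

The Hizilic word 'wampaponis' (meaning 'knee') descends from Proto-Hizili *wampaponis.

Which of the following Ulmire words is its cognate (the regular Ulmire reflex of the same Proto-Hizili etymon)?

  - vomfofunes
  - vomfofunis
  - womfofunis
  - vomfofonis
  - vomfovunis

vomfofunis

Ulmire: *wampaponis
  wampaponis → wampapunis   [pre-nasal raising]
  wampapunis → wompopunis   [vowel merger]
  wompopunis → vompopunis   [unconditioned shift]
  vompopunis → vomfofunis   [unconditioned shift]
  vomfofunis (rule 5 does not apply)
  giving Ulmire vomfofunis.
The other candidates each miss or misapply at least one Ulmire change.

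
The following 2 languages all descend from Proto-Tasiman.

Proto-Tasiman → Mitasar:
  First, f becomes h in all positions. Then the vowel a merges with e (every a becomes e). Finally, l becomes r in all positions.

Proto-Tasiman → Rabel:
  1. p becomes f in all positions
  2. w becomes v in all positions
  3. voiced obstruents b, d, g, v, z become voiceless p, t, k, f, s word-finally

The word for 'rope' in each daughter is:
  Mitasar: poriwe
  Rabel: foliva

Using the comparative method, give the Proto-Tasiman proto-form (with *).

*poliwa

Position 6: Mitasar has e, Rabel has a. Rabel preserves a here (none of its changes turn any other segment into a), so the proto-segment is *a.
Position 1: Mitasar has p, Rabel has f. Mitasar preserves p here (none of its changes turn any other segment into p), so the proto-segment is *p.
This points to *poliwa. Verify forward in each daughter:
Mitasar: *poliwa > poliwe > poriwe  (by vowel merger, unconditioned shift)
Rabel: *poliwa
  poliwa → foliwa   [unconditioned shift]
  foliwa → foliva   [unconditioned shift]
  foliva (rule 3 does not apply)
  giving Rabel foliva.
Only *poliwa yields all of Mitasar poriwe, Rabel foliva.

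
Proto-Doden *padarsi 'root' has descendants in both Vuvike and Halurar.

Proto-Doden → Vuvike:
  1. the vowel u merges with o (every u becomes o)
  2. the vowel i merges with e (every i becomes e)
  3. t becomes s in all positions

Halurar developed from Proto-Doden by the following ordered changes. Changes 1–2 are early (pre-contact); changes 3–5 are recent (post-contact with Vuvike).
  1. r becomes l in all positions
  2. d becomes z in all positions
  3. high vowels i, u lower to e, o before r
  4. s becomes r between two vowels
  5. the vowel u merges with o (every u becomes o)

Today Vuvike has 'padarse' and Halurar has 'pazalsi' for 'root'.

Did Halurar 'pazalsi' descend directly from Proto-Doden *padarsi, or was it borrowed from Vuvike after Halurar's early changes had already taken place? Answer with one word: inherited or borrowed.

If inherited, *padarsi would pass through all of Halurar's changes:
Halurar: *padarsi
  padarsi → padalsi   [unconditioned shift]
  padalsi → pazalsi   [unconditioned shift]
  pazalsi (rule 3 does not apply)
  pazalsi (rule 4 does not apply)
  pazalsi (rule 5 does not apply)
  giving Halurar pazalsi.
If borrowed from Vuvike 'padarse' after the early changes, it would undergo only the recent ones:
  rule 3 (pre-rhotic lowering): no change (padarse)
  rule 4 (rhotacism): no change (padarse)
  rule 5 (vowel merger): no change (padarse)
  ⇒ as a loan: padarse
Halurar 'pazalsi' matches the inherited outcome exactly, so it is an inherited cognate, not a loan.

inherited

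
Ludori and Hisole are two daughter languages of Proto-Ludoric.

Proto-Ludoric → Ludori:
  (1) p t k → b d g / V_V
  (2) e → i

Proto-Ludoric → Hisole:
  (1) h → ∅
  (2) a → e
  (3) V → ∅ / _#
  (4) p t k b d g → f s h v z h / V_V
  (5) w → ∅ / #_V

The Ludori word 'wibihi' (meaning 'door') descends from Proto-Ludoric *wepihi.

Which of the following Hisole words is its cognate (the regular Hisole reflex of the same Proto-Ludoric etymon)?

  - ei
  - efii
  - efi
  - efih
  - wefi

Hisole: start from *wepihi.
  rule 1 (h-loss): wepihi → wepii
  rule 2: no change — wepii
  rule 3 (apocope): wepii → wepi
  rule 4 (intervocalic lenition): wepi → wefi
  rule 5 (glide loss): wefi → efi
  ⇒ Hisole efi
Only 'efi' matches the regular Hisole development of *wepihi.

efi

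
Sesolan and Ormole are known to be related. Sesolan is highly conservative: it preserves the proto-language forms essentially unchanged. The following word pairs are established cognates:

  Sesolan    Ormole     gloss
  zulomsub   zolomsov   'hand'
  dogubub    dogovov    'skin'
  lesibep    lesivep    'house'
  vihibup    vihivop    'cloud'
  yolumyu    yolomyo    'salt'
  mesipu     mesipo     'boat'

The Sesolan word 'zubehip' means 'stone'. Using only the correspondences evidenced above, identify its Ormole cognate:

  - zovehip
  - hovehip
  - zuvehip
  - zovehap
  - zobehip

zovehip

zulomsub ~ zolomsov, dogubub ~ dogovov — Sesolan u corresponds to Ormole o after a consonant, before a labial obstruent.
lesibep ~ lesivep — Sesolan b corresponds to Ormole v between vowels (before a front vowel).
Applying these to Sesolan 'zubehip':
  zubehip → zobehip   (u→o after a consonant, before a labial obstruent)
  zobehip → zovehip   (b→v between vowels (before a front vowel))
So the Ormole cognate is 'zovehip'.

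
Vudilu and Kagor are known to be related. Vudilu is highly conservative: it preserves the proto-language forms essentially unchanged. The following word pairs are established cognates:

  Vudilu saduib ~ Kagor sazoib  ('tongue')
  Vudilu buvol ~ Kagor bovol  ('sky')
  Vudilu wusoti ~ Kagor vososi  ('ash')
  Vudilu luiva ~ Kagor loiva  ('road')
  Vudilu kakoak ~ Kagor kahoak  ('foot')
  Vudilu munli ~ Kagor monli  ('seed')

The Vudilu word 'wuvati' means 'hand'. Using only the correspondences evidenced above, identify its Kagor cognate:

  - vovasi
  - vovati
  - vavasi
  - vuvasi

wusoti ~ vososi — Vudilu w corresponds to Kagor v word-initially before a back vowel.
buvol ~ bovol — Vudilu u corresponds to Kagor o after a consonant, before a labial obstruent.
wusoti ~ vososi — Vudilu t corresponds to Kagor s between vowels (before a front vowel).
Applying these to Vudilu 'wuvati':
  wuvati → vuvati   (w→v word-initially before a back vowel)
  vuvati → vovati   (u→o after a consonant, before a labial obstruent)
  vovati → vovasi   (t→s between vowels (before a front vowel))
So the Kagor cognate is 'vovasi'.

vovasi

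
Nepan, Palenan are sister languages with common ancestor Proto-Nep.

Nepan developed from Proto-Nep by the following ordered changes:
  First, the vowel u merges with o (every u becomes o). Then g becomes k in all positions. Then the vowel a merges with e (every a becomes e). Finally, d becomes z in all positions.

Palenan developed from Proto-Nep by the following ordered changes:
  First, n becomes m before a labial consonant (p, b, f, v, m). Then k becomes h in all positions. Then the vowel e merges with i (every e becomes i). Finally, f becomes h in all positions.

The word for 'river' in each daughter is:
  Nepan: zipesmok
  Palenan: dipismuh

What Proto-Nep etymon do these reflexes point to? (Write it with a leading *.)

*dipesmuk

Position 7: Nepan has o, Palenan has u. Palenan preserves u here (none of its changes turn any other segment into u), so the proto-segment is *u.
Position 4: Nepan has e, Palenan has i. Taking the neighbouring segments as reconstructed: Nepan e could go back to *a or *e; Palenan i could go back to *e or *i — the one source consistent with every daughter is *e.
Continuing position by position gives *dipesmuk; check it forward:
Nepan: *dipesmuk > dipesmok > zipesmok  (by vowel merger, unconditioned shift)
Palenan: *dipesmuk > dipesmuh > dipismuh  (by unconditioned shift, vowel merger)
Only *dipesmuk yields all of Nepan zipesmok, Palenan dipismuh.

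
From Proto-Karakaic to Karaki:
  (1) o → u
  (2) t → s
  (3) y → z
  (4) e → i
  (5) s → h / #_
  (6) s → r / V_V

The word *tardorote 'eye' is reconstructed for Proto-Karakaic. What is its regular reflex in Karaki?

Karaki: start from *tardorote.
  rule 1 (vowel merger): tardorote → tardurute
  rule 2 (unconditioned shift): tardurute → sarduruse
  rule 3: no change — sarduruse
  rule 4 (vowel merger): sarduruse → sardurusi
  rule 5 (debuccalisation): sardurusi → hardurusi
  rule 6 (rhotacism): hardurusi → hardururi
  ⇒ Karaki hardururi

hardururi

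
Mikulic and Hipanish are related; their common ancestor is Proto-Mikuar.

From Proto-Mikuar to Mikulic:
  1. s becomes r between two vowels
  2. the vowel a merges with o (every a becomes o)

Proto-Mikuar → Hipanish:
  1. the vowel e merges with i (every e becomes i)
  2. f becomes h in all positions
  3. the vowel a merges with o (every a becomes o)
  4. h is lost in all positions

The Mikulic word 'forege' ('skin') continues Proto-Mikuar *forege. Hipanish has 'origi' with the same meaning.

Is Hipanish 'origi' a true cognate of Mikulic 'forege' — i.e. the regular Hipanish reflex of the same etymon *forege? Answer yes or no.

Derive the expected Hipanish reflex of *forege:
Hipanish: start from *forege.
  rule 1 (vowel merger): forege → forigi
  rule 2 (unconditioned shift): forigi → horigi
  rule 3: no change — horigi
  rule 4 (h-loss): horigi → origi
  ⇒ Hipanish origi
Hipanish 'origi' matches the regular reflex exactly, so the pair is cognate.

yes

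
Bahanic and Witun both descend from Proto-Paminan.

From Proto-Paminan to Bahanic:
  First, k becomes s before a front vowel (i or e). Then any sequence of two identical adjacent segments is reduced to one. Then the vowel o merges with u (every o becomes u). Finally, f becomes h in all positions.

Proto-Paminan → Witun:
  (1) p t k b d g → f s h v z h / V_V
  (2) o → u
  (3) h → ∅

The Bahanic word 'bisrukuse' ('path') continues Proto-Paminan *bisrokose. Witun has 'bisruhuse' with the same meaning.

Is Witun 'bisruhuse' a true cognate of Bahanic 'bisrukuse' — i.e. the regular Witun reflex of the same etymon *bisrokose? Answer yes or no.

Derive the expected Witun reflex of *bisrokose:
Witun: start from *bisrokose.
  rule 1 (intervocalic lenition): bisrokose → bisrohose
  rule 2 (vowel merger): bisrohose → bisruhuse
  rule 3 (h-loss): bisruhuse → bisruuse
  ⇒ Witun bisruuse
The regular Witun reflex would be 'bisruuse', but the attested form is 'bisruhuse'. The correspondence is irregular, so they are not cognates (the Witun form has a different source).

no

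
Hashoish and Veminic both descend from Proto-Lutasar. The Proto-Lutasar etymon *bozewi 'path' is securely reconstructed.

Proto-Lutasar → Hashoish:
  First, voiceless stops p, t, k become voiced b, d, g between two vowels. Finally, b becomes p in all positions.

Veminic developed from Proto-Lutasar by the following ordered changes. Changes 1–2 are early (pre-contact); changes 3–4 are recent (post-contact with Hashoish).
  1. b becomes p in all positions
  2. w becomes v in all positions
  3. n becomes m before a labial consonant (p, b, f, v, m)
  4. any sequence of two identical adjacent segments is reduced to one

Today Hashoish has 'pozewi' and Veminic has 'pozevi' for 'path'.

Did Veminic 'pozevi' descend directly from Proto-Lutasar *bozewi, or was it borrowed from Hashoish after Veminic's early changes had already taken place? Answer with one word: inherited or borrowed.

inherited

If inherited, *bozewi would pass through all of Veminic's changes:
Veminic: *bozewi
  bozewi → pozewi   [unconditioned shift]
  pozewi → pozevi   [unconditioned shift]
  pozevi (rule 3 does not apply)
  pozevi (rule 4 does not apply)
  giving Veminic pozevi.
If borrowed from Hashoish 'pozewi' after the early changes, it would undergo only the recent ones:
  rule 3 (nasal place assimilation): no change (pozewi)
  rule 4 (degemination): no change (pozewi)
  ⇒ as a loan: pozewi
Veminic 'pozevi' matches the inherited outcome exactly, so it is an inherited cognate, not a loan.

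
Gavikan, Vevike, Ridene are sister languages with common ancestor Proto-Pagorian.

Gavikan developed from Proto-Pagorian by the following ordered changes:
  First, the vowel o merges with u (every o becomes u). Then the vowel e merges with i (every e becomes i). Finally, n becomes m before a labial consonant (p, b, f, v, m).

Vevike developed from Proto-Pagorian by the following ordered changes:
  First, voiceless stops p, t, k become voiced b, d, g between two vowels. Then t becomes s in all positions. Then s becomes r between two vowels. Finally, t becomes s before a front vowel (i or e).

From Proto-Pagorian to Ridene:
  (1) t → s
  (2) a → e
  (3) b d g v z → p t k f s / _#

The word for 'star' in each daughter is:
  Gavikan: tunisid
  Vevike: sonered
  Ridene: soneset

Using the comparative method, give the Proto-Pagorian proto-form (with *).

*tonesed

Position 1: Gavikan has t, Vevike has s, Ridene has s. Gavikan preserves t here (none of its changes turn any other segment into t), so the proto-segment is *t.
Position 2: Gavikan has u, Vevike has o, Ridene has o. Vevike preserves o here (none of its changes turn any other segment into o), so the proto-segment is *o.
This points to *tonesed. Verify forward in each daughter:
Gavikan: start from *tonesed.
  rule 1 (vowel merger): tonesed → tunesed
  rule 2 (vowel merger): tunesed → tunisid
  rule 3: no change — tunisid
  ⇒ Gavikan tunisid
Vevike: *tonesed
  tonesed (rule 1 does not apply)
  tonesed → sonesed   [unconditioned shift]
  sonesed → sonered   [rhotacism]
  sonered (rule 4 does not apply)
  giving Vevike sonered.
Ridene: *tonesed
  tonesed → sonesed   [unconditioned shift]
  sonesed (rule 2 does not apply)
  sonesed → soneset   [final devoicing]
  giving Ridene soneset.
*tonesed is the unique common source.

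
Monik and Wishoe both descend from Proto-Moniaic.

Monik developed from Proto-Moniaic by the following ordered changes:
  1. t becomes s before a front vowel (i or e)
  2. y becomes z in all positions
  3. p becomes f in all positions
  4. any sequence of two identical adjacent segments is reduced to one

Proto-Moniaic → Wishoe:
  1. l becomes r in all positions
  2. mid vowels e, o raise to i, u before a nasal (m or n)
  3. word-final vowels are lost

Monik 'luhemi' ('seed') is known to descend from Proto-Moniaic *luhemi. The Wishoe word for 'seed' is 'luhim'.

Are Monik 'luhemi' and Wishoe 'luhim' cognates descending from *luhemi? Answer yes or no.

Derive the expected Wishoe reflex of *luhemi:
Wishoe: *luhemi > ruhemi > ruhimi > ruhim  (by unconditioned shift, pre-nasal raising, apocope)
The regular Wishoe reflex would be 'ruhim', but the attested form is 'luhim'. The correspondence is irregular, so they are not cognates (the Wishoe form has a different source).

no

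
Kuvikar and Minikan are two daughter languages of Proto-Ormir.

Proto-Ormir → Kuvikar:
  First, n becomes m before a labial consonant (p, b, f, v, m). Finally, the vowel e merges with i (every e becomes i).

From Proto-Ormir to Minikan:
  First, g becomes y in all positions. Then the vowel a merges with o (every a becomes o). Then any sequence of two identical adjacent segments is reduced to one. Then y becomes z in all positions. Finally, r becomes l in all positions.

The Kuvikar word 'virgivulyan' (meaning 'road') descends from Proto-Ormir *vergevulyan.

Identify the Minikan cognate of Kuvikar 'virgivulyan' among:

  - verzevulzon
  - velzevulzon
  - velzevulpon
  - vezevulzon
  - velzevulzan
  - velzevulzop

Minikan: *vergevulyan > veryevulyan > veryevulyon > verzevulzon > velzevulzon  (by unconditioned shift, vowel merger, unconditioned shift, unconditioned shift)

velzevulzon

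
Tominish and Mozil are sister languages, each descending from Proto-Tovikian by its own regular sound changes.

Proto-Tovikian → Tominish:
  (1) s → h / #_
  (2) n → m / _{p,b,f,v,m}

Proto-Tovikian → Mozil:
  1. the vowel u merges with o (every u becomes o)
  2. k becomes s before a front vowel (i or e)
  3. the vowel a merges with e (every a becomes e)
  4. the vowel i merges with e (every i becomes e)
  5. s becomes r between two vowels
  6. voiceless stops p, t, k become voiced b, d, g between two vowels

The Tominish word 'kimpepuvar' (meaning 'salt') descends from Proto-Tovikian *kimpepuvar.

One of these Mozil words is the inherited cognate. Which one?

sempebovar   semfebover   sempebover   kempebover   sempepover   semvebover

Mozil: start from *kimpepuvar.
  rule 1 (vowel merger): kimpepuvar → kimpepovar
  rule 2 (palatalisation): kimpepovar → simpepovar
  rule 3 (vowel merger): simpepovar → simpepover
  rule 4 (vowel merger): simpepover → sempepover
  rule 5: no change — sempepover
  rule 6 (intervocalic voicing): sempepover → sempebover
  ⇒ Mozil sempebover
Among the options, 'sempebover' alone shows every Mozil change applied in order.

sempebover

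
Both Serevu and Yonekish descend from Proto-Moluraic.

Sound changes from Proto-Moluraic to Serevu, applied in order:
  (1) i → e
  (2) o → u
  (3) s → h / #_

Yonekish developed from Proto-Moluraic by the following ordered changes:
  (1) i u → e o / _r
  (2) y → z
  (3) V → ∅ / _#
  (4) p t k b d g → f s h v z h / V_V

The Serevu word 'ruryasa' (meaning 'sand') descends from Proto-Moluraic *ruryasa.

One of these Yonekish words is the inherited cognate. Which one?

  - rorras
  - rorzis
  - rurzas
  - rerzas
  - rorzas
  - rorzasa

Yonekish: *ruryasa > roryasa > rorzasa > rorzas  (by pre-rhotic lowering, unconditioned shift, apocope)
Only 'rorzas' matches the regular Yonekish development of *ruryasa.

rorzas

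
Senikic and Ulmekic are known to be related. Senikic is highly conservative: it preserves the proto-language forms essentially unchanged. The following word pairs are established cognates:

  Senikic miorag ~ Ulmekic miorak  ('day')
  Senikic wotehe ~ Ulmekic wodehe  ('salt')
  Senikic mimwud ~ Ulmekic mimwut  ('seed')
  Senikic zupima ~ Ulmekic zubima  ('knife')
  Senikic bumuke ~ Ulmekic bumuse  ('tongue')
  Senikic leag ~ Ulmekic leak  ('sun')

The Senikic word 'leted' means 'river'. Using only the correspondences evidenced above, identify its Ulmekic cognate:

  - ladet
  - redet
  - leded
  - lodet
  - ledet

wotehe ~ wodehe — Senikic t corresponds to Ulmekic d between vowels (before a front vowel).
mimwud ~ mimwut — Senikic d corresponds to Ulmekic t word-finally.
Applying these to Senikic 'leted':
  leted → leded   (t→d between vowels (before a front vowel))
  leded → ledet   (d→t word-finally)
So the Ulmekic cognate is 'ledet'.

ledet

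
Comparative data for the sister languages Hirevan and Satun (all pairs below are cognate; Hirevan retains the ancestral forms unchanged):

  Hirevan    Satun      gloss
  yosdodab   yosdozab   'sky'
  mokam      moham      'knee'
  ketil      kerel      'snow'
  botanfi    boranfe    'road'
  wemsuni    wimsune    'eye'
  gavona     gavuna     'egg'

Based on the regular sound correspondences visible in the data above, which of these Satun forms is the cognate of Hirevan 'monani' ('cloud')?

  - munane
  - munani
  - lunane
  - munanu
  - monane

munane

gavona ~ gavuna — Hirevan o corresponds to Satun u after a consonant, before a nasal.
botanfi ~ boranfe, wemsuni ~ wimsune — Hirevan i corresponds to Satun e word-finally.
Applying these to Hirevan 'monani':
  monani → munani   (o→u after a consonant, before a nasal)
  munani → munane   (i→e word-finally)
So the Satun cognate is 'munane'.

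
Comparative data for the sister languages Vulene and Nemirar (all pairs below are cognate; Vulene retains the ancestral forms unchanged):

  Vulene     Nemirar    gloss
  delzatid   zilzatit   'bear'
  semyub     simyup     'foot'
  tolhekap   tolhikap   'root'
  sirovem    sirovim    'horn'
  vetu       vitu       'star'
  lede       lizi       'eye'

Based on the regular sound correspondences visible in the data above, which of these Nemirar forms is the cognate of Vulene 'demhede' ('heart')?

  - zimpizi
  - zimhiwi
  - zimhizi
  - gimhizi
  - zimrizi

zimhizi

delzatid ~ zilzatit — Vulene d corresponds to Nemirar z word-initially before a front vowel.
semyub ~ simyup, sirovem ~ sirovim — Vulene e corresponds to Nemirar i after a consonant, before a nasal.
delzatid ~ zilzatit, tolhekap ~ tolhikap — Vulene e corresponds to Nemirar i after a consonant, before a consonant other than r, m, n, p, b, f, v.
lede ~ lizi — Vulene d corresponds to Nemirar z between vowels (before a front vowel).
lede ~ lizi — Vulene e corresponds to Nemirar i word-finally.
Applying these to Vulene 'demhede':
  demhede → zemhede   (d→z word-initially before a front vowel)
  zemhede → zimhede   (e→i after a consonant, before a nasal)
  zimhede → zimhide   (e→i after a consonant, before a consonant other than r, m, n, p, b, f, v)
  zimhide → zimhize   (d→z between vowels (before a front vowel))
  zimhize → zimhizi   (e→i word-finally)
So the Nemirar cognate is 'zimhizi'.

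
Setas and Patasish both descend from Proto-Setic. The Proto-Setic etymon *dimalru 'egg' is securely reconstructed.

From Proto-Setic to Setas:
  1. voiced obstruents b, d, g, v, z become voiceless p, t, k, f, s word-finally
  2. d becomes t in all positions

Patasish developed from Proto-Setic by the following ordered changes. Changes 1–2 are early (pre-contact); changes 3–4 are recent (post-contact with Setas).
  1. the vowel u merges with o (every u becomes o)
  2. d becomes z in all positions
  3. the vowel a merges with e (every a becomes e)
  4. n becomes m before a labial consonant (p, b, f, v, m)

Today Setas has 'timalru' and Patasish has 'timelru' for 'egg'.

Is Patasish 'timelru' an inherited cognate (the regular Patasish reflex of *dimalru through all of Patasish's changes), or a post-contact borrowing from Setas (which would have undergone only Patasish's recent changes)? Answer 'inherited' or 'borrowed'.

borrowed

If inherited, *dimalru would pass through all of Patasish's changes:
Patasish: *dimalru
  dimalru → dimalro   [vowel merger]
  dimalro → zimalro   [unconditioned shift]
  zimalro → zimelro   [vowel merger]
  zimelro (rule 4 does not apply)
  giving Patasish zimelro.
If borrowed from Setas 'timalru' after the early changes, it would undergo only the recent ones:
  rule 3 (vowel merger): timalru → timelru
  rule 4 (nasal place assimilation): no change (timelru)
  ⇒ as a loan: timelru
Patasish 'timelru' matches the loan outcome 'timelru', not the inherited 'zimelro' — it skipped the early Patasish changes, so it was borrowed from Setas.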